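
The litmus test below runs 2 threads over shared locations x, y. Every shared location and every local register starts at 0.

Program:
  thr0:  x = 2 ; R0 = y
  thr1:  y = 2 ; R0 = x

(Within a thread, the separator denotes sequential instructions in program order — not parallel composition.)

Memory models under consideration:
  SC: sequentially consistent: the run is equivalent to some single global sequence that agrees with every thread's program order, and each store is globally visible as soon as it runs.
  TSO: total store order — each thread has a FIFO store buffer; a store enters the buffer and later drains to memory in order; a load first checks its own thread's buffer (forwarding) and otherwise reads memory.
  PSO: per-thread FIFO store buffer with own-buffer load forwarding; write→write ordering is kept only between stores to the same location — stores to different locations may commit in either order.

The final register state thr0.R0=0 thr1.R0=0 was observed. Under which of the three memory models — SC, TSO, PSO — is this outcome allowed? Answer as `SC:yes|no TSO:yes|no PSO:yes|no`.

SC:no TSO:yes PSO:yes

outcome vector order: (thr0.R0,thr1.R0)
[SC] allowed = {0/2; 2/0; 2/2}
[TSO] allowed = {0/0; 0/2; 2/0; 2/2}
[PSO] allowed = {0/0; 0/2; 2/0; 2/2}
target 0/0 ∈ {TSO,PSO}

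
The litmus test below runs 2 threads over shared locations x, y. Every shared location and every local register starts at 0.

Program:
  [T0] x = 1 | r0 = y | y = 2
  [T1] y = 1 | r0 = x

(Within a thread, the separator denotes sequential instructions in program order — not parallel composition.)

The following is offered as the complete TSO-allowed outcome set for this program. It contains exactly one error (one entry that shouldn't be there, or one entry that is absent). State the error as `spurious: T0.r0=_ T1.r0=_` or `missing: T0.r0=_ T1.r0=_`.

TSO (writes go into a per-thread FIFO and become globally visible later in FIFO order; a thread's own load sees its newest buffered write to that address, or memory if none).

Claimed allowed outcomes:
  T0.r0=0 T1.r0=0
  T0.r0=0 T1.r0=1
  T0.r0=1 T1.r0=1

outcome vector order: (T0.r0,T1.r0)
[TSO] allowed = {(0,0), (0,1), (1,0), (1,1)}
TSO∖claimed = {(1,0)}

missing: T0.r0=1 T1.r0=0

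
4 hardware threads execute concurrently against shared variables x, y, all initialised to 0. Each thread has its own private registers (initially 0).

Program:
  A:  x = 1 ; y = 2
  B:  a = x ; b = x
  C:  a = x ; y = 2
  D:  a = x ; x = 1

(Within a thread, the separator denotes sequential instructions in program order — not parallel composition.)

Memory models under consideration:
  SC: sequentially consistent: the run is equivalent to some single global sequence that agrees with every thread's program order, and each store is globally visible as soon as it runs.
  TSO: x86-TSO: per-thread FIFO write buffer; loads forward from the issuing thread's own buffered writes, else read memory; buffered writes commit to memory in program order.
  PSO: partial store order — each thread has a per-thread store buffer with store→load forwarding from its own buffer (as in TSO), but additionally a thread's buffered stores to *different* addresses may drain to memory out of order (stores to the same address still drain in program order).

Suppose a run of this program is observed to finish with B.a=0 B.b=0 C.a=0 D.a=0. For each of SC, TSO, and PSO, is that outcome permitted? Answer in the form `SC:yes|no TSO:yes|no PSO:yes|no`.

outcome vector order: (B.a,B.b,C.a,D.a)
SC (12): 0000 0001 0010 0011 0100 0101 0110 0111 1100 1101 1110 1111
TSO (12): 0000 0001 0010 0011 0100 0101 0110 0111 1100 1101 1110 1111
PSO (12): 0000 0001 0010 0011 0100 0101 0110 0111 1100 1101 1110 1111
target 0000 ∈ {SC,TSO,PSO}

SC:yes TSO:yes PSO:yes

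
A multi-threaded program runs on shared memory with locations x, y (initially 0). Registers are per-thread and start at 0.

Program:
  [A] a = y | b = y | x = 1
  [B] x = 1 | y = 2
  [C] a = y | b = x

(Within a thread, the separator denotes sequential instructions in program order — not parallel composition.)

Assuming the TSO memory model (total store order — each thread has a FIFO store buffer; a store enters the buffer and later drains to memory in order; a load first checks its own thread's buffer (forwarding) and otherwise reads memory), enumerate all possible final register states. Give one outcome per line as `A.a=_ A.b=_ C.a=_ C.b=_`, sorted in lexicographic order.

outcome vector order: (A.a,A.b,C.a,C.b)
|TSO outcomes| = 9

A.a=0 A.b=0 C.a=0 C.b=0
A.a=0 A.b=0 C.a=0 C.b=1
A.a=0 A.b=0 C.a=2 C.b=1
A.a=0 A.b=2 C.a=0 C.b=0
A.a=0 A.b=2 C.a=0 C.b=1
A.a=0 A.b=2 C.a=2 C.b=1
A.a=2 A.b=2 C.a=0 C.b=0
A.a=2 A.b=2 C.a=0 C.b=1
A.a=2 A.b=2 C.a=2 C.b=1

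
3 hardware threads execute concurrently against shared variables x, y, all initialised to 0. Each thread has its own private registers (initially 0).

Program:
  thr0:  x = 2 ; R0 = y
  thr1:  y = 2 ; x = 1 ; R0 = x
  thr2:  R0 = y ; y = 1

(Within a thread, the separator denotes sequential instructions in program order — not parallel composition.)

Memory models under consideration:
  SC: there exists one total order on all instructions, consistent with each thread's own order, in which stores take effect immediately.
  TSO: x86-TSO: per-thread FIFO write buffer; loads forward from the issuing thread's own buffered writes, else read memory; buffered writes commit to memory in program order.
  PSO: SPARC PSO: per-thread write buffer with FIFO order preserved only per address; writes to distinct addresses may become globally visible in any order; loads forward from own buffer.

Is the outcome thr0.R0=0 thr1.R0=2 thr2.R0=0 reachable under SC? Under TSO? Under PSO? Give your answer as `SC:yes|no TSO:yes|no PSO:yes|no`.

SC:no TSO:yes PSO:yes

outcome vector order: (thr0.R0,thr1.R0,thr2.R0)
SC (10): 0/1/0 0/1/2 1/1/0 1/1/2 1/2/0 1/2/2 2/1/0 2/1/2 2/2/0 2/2/2
TSO (12): 0/1/0 0/1/2 0/2/0 0/2/2 1/1/0 1/1/2 1/2/0 1/2/2 2/1/0 2/1/2 2/2/0 2/2/2
PSO (12): 0/1/0 0/1/2 0/2/0 0/2/2 1/1/0 1/1/2 1/2/0 1/2/2 2/1/0 2/1/2 2/2/0 2/2/2
target 0/2/0 ∈ {TSO,PSO}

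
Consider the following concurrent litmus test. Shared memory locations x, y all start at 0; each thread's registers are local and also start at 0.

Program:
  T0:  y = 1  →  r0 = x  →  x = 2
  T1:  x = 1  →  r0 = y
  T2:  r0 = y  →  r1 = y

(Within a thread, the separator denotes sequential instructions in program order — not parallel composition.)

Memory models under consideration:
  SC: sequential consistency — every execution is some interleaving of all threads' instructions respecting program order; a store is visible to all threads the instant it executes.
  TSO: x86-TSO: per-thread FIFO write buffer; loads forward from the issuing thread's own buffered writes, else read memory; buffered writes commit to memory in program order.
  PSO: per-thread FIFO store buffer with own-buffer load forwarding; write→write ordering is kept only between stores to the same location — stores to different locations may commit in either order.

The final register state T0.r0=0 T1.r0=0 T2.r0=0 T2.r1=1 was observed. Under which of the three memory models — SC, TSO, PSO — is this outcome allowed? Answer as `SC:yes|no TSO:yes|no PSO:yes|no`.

outcome vector order: (T0.r0,T1.r0,T2.r0,T2.r1)
SC: 9 outcomes — {0100 0101 0111 1000 1001 1011 1100 1101 1111}
TSO: 12 outcomes — {0000 0001 0011 0100 0101 0111 1000 1001 1011 1100 1101 1111}
PSO: 12 outcomes — {0000 0001 0011 0100 0101 0111 1000 1001 1011 1100 1101 1111}
target 0001 ∈ {TSO,PSO}

SC:no TSO:yes PSO:yes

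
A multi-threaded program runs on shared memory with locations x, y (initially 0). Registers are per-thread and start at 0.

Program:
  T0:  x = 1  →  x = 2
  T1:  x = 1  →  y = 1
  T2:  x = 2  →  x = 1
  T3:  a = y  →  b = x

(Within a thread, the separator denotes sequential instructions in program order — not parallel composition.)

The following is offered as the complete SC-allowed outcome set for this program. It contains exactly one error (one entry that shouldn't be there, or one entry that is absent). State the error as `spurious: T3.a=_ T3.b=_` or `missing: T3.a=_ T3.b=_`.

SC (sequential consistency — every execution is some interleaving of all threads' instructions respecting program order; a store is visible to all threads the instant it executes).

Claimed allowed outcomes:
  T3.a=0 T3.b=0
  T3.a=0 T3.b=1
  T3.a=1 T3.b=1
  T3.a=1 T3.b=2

missing: T3.a=0 T3.b=2

outcome vector order: (T3.a,T3.b)
SC: 5 outcomes — {00, 01, 02, 11, 12}
SC∖claimed = {02}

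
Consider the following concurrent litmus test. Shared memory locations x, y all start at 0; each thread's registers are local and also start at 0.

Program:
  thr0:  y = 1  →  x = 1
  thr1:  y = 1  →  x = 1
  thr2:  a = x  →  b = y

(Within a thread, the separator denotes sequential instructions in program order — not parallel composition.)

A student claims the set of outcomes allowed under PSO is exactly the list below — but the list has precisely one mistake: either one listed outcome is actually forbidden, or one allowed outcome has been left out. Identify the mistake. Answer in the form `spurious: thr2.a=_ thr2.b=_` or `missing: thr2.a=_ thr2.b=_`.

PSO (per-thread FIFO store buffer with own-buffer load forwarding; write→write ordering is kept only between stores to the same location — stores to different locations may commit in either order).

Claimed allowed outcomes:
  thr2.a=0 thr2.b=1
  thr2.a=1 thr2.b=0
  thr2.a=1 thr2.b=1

missing: thr2.a=0 thr2.b=0

outcome vector order: (thr2.a,thr2.b)
[PSO] allowed = {<0 0>; <0 1>; <1 0>; <1 1>}
PSO∖claimed = {<0 0>}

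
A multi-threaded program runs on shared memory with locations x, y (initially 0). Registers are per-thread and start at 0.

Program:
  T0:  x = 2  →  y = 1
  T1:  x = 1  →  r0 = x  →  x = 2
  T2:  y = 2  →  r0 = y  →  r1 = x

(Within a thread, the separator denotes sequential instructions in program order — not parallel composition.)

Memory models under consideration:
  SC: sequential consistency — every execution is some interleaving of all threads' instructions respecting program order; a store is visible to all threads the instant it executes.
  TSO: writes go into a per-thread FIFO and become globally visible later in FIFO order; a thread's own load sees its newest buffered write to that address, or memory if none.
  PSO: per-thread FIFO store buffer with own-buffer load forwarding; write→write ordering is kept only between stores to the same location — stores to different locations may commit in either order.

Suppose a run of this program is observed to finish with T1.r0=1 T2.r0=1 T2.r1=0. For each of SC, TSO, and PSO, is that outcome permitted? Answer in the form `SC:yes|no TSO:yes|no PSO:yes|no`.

outcome vector order: (T1.r0,T2.r0,T2.r1)
SC: 9 outcomes — {<1 1 1>, <1 1 2>, <1 2 0>, <1 2 1>, <1 2 2>, <2 1 2>, <2 2 0>, <2 2 1>, <2 2 2>}
TSO: 9 outcomes — {<1 1 1>, <1 1 2>, <1 2 0>, <1 2 1>, <1 2 2>, <2 1 2>, <2 2 0>, <2 2 1>, <2 2 2>}
PSO: 12 outcomes — {<1 1 0>, <1 1 1>, <1 1 2>, <1 2 0>, <1 2 1>, <1 2 2>, <2 1 0>, <2 1 1>, <2 1 2>, <2 2 0>, <2 2 1>, <2 2 2>}
target <1 1 0> ∈ {PSO}

SC:no TSO:no PSO:yes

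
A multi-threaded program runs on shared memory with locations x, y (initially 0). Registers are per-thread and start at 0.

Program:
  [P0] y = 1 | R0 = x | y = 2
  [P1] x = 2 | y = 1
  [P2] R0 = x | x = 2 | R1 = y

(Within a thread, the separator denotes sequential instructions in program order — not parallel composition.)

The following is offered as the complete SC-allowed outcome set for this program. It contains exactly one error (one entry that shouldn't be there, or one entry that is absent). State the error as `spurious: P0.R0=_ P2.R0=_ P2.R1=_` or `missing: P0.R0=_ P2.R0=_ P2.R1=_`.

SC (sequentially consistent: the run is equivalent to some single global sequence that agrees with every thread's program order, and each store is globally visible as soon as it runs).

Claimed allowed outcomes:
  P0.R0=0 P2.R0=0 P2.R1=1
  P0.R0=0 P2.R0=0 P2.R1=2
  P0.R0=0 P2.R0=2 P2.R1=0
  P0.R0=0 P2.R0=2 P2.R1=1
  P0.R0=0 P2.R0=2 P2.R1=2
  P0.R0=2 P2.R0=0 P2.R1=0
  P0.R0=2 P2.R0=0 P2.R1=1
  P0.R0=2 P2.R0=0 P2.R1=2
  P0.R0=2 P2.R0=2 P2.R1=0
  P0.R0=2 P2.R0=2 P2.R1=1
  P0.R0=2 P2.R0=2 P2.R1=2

spurious: P0.R0=0 P2.R0=2 P2.R1=0

outcome vector order: (P0.R0,P2.R0,P2.R1)
SC: 10 outcomes — {001 002 021 022 200 201 202 220 221 222}
claimed∖SC = {020}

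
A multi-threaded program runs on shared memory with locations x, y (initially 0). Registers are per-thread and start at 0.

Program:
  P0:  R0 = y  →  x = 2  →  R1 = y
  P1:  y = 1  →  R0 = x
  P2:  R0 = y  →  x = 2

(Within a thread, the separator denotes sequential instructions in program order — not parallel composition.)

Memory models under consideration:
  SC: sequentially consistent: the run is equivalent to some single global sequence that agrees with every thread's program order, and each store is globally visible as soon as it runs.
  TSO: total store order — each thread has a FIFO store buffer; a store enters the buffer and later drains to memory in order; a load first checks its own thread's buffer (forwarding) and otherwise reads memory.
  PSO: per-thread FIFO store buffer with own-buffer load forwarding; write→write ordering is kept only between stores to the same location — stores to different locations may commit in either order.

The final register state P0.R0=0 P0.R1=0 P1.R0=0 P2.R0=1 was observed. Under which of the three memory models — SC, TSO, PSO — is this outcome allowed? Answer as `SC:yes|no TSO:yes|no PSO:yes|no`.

SC:no TSO:yes PSO:yes

outcome vector order: (P0.R0,P0.R1,P1.R0,P2.R0)
SC: 10 outcomes — {<0 0 2 0>, <0 0 2 1>, <0 1 0 0>, <0 1 0 1>, <0 1 2 0>, <0 1 2 1>, <1 1 0 0>, <1 1 0 1>, <1 1 2 0>, <1 1 2 1>}
TSO: 12 outcomes — {<0 0 0 0>, <0 0 0 1>, <0 0 2 0>, <0 0 2 1>, <0 1 0 0>, <0 1 0 1>, <0 1 2 0>, <0 1 2 1>, <1 1 0 0>, <1 1 0 1>, <1 1 2 0>, <1 1 2 1>}
PSO: 12 outcomes — {<0 0 0 0>, <0 0 0 1>, <0 0 2 0>, <0 0 2 1>, <0 1 0 0>, <0 1 0 1>, <0 1 2 0>, <0 1 2 1>, <1 1 0 0>, <1 1 0 1>, <1 1 2 0>, <1 1 2 1>}
target <0 0 0 1> ∈ {TSO,PSO}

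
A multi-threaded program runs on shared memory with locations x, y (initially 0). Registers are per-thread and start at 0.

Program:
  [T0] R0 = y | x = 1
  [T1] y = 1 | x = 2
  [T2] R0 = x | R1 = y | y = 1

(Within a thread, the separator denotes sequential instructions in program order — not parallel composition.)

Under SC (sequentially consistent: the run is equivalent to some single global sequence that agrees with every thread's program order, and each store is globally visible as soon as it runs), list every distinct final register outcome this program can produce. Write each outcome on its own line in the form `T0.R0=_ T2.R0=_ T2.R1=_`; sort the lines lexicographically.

T0.R0=0 T2.R0=0 T2.R1=0
T0.R0=0 T2.R0=0 T2.R1=1
T0.R0=0 T2.R0=1 T2.R1=0
T0.R0=0 T2.R0=1 T2.R1=1
T0.R0=0 T2.R0=2 T2.R1=1
T0.R0=1 T2.R0=0 T2.R1=0
T0.R0=1 T2.R0=0 T2.R1=1
T0.R0=1 T2.R0=1 T2.R1=1
T0.R0=1 T2.R0=2 T2.R1=1

outcome vector order: (T0.R0,T2.R0,T2.R1)
|SC outcomes| = 9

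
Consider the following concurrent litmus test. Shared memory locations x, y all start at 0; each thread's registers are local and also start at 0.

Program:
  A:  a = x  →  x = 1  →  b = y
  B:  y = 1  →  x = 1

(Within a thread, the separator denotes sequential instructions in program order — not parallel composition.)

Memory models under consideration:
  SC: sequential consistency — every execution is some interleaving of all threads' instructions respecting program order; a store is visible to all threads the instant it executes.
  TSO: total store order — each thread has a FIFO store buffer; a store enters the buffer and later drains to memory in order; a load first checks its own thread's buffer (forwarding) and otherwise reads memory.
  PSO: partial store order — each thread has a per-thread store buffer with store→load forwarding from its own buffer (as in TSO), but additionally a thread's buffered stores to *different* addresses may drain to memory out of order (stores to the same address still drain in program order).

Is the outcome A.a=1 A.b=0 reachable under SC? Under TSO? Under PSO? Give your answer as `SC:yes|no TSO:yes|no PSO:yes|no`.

SC:no TSO:no PSO:yes

outcome vector order: (A.a,A.b)
[SC] allowed = {(0,0) (0,1) (1,1)}
[TSO] allowed = {(0,0) (0,1) (1,1)}
[PSO] allowed = {(0,0) (0,1) (1,0) (1,1)}
target (1,0) ∈ {PSO}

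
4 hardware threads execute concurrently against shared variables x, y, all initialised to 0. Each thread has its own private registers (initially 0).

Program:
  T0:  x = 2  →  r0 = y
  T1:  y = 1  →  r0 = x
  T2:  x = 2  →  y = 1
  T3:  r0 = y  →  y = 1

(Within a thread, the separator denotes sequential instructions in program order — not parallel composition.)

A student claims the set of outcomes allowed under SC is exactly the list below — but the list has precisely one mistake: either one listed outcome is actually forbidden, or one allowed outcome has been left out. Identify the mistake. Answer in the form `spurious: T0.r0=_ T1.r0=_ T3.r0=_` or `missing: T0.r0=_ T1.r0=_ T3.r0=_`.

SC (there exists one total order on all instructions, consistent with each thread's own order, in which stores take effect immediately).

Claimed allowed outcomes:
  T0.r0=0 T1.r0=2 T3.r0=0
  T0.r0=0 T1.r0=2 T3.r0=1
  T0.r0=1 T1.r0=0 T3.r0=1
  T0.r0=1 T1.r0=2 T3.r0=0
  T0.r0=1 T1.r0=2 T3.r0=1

missing: T0.r0=1 T1.r0=0 T3.r0=0

outcome vector order: (T0.r0,T1.r0,T3.r0)
SC: 6 outcomes — {020; 021; 100; 101; 120; 121}
SC∖claimed = {100}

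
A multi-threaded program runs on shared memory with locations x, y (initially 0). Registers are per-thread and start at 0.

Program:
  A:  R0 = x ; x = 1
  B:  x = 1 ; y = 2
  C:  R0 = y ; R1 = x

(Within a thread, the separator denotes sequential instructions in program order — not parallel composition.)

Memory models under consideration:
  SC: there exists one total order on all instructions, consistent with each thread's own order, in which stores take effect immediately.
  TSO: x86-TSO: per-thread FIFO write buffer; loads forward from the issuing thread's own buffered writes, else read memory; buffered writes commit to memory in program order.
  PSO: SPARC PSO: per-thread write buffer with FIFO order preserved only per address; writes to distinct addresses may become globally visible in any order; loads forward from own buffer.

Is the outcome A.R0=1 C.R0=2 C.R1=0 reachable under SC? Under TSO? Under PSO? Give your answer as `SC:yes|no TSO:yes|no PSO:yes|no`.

SC:no TSO:no PSO:yes

outcome vector order: (A.R0,C.R0,C.R1)
[SC] allowed = {0/0/0 0/0/1 0/2/1 1/0/0 1/0/1 1/2/1}
[TSO] allowed = {0/0/0 0/0/1 0/2/1 1/0/0 1/0/1 1/2/1}
[PSO] allowed = {0/0/0 0/0/1 0/2/0 0/2/1 1/0/0 1/0/1 1/2/0 1/2/1}
target 1/2/0 ∈ {PSO}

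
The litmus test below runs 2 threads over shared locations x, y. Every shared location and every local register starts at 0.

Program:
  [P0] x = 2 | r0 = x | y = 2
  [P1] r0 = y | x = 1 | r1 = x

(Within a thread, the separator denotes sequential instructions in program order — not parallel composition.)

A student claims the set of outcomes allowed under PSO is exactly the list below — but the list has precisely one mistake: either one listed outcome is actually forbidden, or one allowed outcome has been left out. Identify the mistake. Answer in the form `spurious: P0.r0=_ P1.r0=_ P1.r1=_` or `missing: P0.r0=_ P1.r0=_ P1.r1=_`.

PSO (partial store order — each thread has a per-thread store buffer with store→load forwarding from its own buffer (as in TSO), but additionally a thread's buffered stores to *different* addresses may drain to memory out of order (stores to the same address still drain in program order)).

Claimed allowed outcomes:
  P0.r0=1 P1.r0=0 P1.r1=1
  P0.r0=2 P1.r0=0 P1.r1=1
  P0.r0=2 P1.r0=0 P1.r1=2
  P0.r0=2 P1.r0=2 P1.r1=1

missing: P0.r0=2 P1.r0=2 P1.r1=2

outcome vector order: (P0.r0,P1.r0,P1.r1)
PSO: 5 outcomes — {<1 0 1>; <2 0 1>; <2 0 2>; <2 2 1>; <2 2 2>}
PSO∖claimed = {<2 2 2>}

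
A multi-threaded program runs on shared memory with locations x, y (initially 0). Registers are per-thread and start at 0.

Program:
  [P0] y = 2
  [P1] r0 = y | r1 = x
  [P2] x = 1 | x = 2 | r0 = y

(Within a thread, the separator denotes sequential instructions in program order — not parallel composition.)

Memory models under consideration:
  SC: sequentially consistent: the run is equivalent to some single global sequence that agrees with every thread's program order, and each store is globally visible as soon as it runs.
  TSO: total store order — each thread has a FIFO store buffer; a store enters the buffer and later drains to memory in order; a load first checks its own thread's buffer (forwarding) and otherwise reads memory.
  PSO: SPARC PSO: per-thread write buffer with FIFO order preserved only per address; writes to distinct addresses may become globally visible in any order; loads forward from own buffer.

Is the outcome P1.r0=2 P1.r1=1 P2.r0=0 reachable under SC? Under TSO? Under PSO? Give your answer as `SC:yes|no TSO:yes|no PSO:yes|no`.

outcome vector order: (P1.r0,P1.r1,P2.r0)
under SC → <0 0 0> <0 0 2> <0 1 0> <0 1 2> <0 2 0> <0 2 2> <2 0 2> <2 1 2> <2 2 0> <2 2 2>
under TSO → <0 0 0> <0 0 2> <0 1 0> <0 1 2> <0 2 0> <0 2 2> <2 0 0> <2 0 2> <2 1 0> <2 1 2> <2 2 0> <2 2 2>
under PSO → <0 0 0> <0 0 2> <0 1 0> <0 1 2> <0 2 0> <0 2 2> <2 0 0> <2 0 2> <2 1 0> <2 1 2> <2 2 0> <2 2 2>
target <2 1 0> ∈ {TSO,PSO}

SC:no TSO:yes PSO:yes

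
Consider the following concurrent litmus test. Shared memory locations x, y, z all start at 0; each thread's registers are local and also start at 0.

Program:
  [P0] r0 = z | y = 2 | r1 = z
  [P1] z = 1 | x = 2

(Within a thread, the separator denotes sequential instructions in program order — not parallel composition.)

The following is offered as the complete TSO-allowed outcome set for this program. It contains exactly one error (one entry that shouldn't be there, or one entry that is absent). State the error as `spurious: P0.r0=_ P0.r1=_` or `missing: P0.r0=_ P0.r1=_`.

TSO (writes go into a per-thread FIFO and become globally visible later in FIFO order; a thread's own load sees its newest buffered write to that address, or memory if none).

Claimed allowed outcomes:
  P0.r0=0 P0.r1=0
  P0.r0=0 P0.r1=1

missing: P0.r0=1 P0.r1=1

outcome vector order: (P0.r0,P0.r1)
under TSO → 0/0; 0/1; 1/1
TSO∖claimed = {1/1}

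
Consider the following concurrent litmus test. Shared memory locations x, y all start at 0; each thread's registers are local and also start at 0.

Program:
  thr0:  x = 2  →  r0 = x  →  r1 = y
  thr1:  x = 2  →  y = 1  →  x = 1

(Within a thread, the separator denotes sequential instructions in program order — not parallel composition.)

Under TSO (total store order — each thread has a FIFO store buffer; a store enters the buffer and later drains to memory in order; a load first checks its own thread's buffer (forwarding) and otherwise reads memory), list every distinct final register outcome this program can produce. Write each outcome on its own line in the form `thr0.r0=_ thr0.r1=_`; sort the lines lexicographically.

thr0.r0=1 thr0.r1=1
thr0.r0=2 thr0.r1=0
thr0.r0=2 thr0.r1=1

outcome vector order: (thr0.r0,thr0.r1)
|TSO outcomes| = 3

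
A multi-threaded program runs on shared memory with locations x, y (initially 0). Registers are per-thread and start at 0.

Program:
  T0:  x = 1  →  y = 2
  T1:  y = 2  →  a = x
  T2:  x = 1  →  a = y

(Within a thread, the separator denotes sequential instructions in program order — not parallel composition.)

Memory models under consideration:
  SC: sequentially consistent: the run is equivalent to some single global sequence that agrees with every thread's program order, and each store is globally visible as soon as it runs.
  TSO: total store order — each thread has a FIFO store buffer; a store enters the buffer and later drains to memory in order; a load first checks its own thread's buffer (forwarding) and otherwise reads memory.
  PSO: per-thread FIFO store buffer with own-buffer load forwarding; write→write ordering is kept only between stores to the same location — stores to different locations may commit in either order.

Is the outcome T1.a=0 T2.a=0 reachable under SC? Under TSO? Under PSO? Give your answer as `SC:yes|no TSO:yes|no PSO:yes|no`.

SC:no TSO:yes PSO:yes

outcome vector order: (T1.a,T2.a)
[SC] allowed = {0/2, 1/0, 1/2}
[TSO] allowed = {0/0, 0/2, 1/0, 1/2}
[PSO] allowed = {0/0, 0/2, 1/0, 1/2}
target 0/0 ∈ {TSO,PSO}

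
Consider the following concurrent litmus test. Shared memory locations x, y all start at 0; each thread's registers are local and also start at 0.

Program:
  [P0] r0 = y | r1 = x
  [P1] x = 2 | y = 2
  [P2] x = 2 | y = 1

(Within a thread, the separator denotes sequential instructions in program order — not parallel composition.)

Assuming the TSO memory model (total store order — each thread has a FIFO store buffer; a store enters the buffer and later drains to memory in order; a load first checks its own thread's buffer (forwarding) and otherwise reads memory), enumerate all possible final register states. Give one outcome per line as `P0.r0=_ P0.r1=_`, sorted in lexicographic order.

P0.r0=0 P0.r1=0
P0.r0=0 P0.r1=2
P0.r0=1 P0.r1=2
P0.r0=2 P0.r1=2

outcome vector order: (P0.r0,P0.r1)
|TSO outcomes| = 4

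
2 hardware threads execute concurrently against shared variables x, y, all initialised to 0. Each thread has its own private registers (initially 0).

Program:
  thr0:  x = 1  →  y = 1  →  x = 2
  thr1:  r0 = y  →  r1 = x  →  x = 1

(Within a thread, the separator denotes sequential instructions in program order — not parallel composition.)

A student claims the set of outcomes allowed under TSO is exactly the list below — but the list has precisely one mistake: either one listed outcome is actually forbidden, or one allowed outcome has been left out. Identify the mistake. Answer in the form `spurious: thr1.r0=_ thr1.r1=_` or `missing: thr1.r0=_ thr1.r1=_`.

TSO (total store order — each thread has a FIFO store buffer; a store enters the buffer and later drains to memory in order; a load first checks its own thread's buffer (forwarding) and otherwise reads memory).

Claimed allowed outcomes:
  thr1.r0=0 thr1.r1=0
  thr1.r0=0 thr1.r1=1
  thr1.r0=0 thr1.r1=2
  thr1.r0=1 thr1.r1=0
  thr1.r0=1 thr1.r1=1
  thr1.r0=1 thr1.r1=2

outcome vector order: (thr1.r0,thr1.r1)
under TSO → 0/0; 0/1; 0/2; 1/1; 1/2
claimed∖TSO = {1/0}

spurious: thr1.r0=1 thr1.r1=0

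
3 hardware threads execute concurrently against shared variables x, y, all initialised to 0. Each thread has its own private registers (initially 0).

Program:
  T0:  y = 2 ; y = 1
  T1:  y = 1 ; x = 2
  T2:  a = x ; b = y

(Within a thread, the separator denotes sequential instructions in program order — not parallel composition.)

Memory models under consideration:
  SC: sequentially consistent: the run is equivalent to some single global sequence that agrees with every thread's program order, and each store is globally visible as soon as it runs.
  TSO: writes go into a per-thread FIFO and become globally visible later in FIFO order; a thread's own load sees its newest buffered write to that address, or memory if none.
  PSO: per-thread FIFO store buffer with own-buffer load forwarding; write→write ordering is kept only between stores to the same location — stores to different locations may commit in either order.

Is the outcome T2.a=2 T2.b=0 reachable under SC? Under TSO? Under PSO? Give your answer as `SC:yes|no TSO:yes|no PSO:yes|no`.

SC:no TSO:no PSO:yes

outcome vector order: (T2.a,T2.b)
SC (5): (0,0); (0,1); (0,2); (2,1); (2,2)
TSO (5): (0,0); (0,1); (0,2); (2,1); (2,2)
PSO (6): (0,0); (0,1); (0,2); (2,0); (2,1); (2,2)
target (2,0) ∈ {PSO}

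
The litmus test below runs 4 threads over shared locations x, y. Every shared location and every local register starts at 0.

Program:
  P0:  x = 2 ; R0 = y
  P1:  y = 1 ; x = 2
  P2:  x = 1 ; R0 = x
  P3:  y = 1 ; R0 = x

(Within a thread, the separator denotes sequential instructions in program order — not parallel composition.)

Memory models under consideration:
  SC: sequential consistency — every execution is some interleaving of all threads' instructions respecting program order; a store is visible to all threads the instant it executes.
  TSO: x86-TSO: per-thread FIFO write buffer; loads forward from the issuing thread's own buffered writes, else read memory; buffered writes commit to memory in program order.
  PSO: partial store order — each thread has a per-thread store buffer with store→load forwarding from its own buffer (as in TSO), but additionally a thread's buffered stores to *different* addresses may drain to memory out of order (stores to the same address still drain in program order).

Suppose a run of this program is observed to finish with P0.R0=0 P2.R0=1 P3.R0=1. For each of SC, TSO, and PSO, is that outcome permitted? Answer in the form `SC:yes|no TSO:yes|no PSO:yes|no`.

outcome vector order: (P0.R0,P2.R0,P3.R0)
SC: 10 outcomes — {<0 1 1>, <0 1 2>, <0 2 1>, <0 2 2>, <1 1 0>, <1 1 1>, <1 1 2>, <1 2 0>, <1 2 1>, <1 2 2>}
TSO: 12 outcomes — {<0 1 0>, <0 1 1>, <0 1 2>, <0 2 0>, <0 2 1>, <0 2 2>, <1 1 0>, <1 1 1>, <1 1 2>, <1 2 0>, <1 2 1>, <1 2 2>}
PSO: 12 outcomes — {<0 1 0>, <0 1 1>, <0 1 2>, <0 2 0>, <0 2 1>, <0 2 2>, <1 1 0>, <1 1 1>, <1 1 2>, <1 2 0>, <1 2 1>, <1 2 2>}
target <0 1 1> ∈ {SC,TSO,PSO}

SC:yes TSO:yes PSO:yes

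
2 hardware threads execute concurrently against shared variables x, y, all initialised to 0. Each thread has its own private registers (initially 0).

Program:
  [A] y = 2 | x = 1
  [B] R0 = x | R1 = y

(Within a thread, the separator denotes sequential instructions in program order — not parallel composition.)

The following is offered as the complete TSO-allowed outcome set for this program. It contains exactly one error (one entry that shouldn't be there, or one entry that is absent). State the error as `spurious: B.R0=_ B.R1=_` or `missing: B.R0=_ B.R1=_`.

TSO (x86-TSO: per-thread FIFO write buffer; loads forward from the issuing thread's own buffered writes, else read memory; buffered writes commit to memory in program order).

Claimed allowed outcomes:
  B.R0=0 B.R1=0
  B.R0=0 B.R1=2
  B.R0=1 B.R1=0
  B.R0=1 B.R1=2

outcome vector order: (B.R0,B.R1)
under TSO → <0 0> <0 2> <1 2>
claimed∖TSO = {<1 0>}

spurious: B.R0=1 B.R1=0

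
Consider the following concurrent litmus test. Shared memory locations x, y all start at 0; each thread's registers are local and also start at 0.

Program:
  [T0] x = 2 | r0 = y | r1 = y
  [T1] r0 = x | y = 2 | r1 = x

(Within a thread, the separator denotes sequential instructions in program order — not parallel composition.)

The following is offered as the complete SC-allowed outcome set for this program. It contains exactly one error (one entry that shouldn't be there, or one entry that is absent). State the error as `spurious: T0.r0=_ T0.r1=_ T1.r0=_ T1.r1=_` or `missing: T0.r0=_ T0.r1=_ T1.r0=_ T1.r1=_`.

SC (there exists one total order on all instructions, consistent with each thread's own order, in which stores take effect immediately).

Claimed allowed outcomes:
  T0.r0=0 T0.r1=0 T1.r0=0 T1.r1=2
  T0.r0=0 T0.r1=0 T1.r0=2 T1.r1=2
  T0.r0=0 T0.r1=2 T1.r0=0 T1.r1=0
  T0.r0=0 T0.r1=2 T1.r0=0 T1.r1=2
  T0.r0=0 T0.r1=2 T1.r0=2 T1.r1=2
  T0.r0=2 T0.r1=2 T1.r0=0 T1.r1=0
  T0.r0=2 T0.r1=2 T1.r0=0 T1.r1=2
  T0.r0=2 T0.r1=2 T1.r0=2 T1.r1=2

outcome vector order: (T0.r0,T0.r1,T1.r0,T1.r1)
SC (7): (0,0,0,2), (0,0,2,2), (0,2,0,2), (0,2,2,2), (2,2,0,0), (2,2,0,2), (2,2,2,2)
claimed∖SC = {(0,2,0,0)}

spurious: T0.r0=0 T0.r1=2 T1.r0=0 T1.r1=0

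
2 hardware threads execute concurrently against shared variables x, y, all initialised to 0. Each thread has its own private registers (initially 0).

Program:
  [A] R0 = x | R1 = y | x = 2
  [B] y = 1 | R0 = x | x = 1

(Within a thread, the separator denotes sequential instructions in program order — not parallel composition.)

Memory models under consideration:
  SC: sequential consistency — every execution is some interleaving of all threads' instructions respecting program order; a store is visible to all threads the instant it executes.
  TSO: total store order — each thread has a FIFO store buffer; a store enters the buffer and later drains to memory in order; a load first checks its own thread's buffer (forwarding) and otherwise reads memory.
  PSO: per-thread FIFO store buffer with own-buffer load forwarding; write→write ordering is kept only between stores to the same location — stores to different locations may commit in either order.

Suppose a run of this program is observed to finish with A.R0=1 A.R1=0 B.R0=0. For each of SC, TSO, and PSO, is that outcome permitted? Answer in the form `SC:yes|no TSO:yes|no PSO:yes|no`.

SC:no TSO:no PSO:yes

outcome vector order: (A.R0,A.R1,B.R0)
SC: 5 outcomes — {(0,0,0), (0,0,2), (0,1,0), (0,1,2), (1,1,0)}
TSO: 5 outcomes — {(0,0,0), (0,0,2), (0,1,0), (0,1,2), (1,1,0)}
PSO: 6 outcomes — {(0,0,0), (0,0,2), (0,1,0), (0,1,2), (1,0,0), (1,1,0)}
target (1,0,0) ∈ {PSO}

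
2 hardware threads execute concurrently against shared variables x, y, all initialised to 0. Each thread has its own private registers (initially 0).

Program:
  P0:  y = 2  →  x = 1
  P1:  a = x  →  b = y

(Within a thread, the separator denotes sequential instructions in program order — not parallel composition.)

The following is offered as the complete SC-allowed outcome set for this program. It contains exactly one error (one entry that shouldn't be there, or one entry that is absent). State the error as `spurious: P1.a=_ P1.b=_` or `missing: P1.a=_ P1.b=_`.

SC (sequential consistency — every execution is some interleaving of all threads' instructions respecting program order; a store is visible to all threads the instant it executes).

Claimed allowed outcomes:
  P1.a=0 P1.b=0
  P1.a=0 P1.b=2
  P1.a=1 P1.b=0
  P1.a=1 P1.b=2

spurious: P1.a=1 P1.b=0

outcome vector order: (P1.a,P1.b)
SC (3): <0 0>, <0 2>, <1 2>
claimed∖SC = {<1 0>}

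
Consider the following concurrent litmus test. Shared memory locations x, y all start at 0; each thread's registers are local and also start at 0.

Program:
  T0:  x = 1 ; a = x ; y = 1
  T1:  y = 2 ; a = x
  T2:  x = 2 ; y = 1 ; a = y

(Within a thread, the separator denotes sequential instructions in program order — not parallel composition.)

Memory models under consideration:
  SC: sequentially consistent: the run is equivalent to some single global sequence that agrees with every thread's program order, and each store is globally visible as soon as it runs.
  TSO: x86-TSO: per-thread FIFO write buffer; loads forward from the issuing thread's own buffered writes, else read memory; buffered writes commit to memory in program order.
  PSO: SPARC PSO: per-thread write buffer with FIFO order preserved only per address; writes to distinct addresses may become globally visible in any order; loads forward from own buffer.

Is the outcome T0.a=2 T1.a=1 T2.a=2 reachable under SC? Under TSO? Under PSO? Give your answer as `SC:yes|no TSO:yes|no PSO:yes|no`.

SC:no TSO:yes PSO:yes

outcome vector order: (T0.a,T1.a,T2.a)
SC: 9 outcomes — {101 111 112 121 122 201 211 221 222}
TSO: 12 outcomes — {101 102 111 112 121 122 201 202 211 212 221 222}
PSO: 12 outcomes — {101 102 111 112 121 122 201 202 211 212 221 222}
target 212 ∈ {TSO,PSO}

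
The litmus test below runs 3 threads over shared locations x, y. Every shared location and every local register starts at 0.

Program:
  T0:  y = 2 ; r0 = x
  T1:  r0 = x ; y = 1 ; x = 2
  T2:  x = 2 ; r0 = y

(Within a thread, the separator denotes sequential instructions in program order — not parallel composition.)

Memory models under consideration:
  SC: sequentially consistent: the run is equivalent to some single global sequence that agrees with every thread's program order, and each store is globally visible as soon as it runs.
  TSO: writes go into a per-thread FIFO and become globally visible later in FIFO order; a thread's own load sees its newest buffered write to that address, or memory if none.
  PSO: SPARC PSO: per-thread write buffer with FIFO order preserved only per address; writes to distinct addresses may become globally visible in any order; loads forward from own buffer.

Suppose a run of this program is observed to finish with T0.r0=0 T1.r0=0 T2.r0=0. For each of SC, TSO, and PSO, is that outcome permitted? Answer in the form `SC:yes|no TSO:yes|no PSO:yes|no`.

outcome vector order: (T0.r0,T1.r0,T2.r0)
under SC → 0/0/1; 0/0/2; 0/2/1; 0/2/2; 2/0/0; 2/0/1; 2/0/2; 2/2/0; 2/2/1; 2/2/2
under TSO → 0/0/0; 0/0/1; 0/0/2; 0/2/0; 0/2/1; 0/2/2; 2/0/0; 2/0/1; 2/0/2; 2/2/0; 2/2/1; 2/2/2
under PSO → 0/0/0; 0/0/1; 0/0/2; 0/2/0; 0/2/1; 0/2/2; 2/0/0; 2/0/1; 2/0/2; 2/2/0; 2/2/1; 2/2/2
target 0/0/0 ∈ {TSO,PSO}

SC:no TSO:yes PSO:yes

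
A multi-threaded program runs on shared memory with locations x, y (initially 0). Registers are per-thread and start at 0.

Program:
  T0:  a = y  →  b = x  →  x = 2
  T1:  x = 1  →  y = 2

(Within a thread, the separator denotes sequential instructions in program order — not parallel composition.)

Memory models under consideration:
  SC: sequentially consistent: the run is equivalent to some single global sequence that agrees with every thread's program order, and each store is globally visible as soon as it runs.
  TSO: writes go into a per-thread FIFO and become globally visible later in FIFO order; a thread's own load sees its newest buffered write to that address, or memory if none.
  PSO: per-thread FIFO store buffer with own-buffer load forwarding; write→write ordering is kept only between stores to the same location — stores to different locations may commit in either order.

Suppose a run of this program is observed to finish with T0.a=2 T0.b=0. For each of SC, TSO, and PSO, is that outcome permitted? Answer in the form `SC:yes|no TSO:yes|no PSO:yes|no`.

outcome vector order: (T0.a,T0.b)
[SC] allowed = {00; 01; 21}
[TSO] allowed = {00; 01; 21}
[PSO] allowed = {00; 01; 20; 21}
target 20 ∈ {PSO}

SC:no TSO:no PSO:yes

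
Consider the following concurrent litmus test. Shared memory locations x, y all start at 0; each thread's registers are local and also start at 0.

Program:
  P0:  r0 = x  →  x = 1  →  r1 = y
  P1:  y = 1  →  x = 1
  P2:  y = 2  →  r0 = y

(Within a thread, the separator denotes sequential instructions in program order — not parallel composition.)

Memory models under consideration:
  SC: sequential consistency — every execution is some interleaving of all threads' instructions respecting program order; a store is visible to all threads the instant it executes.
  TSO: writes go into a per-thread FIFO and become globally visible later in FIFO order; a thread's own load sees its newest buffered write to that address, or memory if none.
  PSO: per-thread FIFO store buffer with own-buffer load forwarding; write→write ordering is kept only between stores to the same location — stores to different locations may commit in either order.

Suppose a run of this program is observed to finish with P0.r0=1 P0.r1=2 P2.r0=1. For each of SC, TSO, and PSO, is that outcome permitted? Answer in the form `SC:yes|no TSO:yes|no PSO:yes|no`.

SC:no TSO:no PSO:yes

outcome vector order: (P0.r0,P0.r1,P2.r0)
[SC] allowed = {001; 002; 011; 012; 021; 022; 111; 112; 122}
[TSO] allowed = {001; 002; 011; 012; 021; 022; 111; 112; 122}
[PSO] allowed = {001; 002; 011; 012; 021; 022; 101; 102; 111; 112; 121; 122}
target 121 ∈ {PSO}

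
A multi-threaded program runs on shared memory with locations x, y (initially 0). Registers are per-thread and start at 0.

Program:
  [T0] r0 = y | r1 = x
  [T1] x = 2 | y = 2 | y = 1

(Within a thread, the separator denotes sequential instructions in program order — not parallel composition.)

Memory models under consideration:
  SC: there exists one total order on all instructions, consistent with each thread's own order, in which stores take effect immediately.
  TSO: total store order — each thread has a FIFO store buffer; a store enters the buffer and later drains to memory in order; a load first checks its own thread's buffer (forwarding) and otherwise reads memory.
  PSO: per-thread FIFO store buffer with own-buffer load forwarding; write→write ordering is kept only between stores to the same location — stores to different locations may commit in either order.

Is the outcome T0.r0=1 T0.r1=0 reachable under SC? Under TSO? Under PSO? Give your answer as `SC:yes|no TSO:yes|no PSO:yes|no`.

outcome vector order: (T0.r0,T0.r1)
under SC → 00, 02, 12, 22
under TSO → 00, 02, 12, 22
under PSO → 00, 02, 10, 12, 20, 22
target 10 ∈ {PSO}

SC:no TSO:no PSO:yes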